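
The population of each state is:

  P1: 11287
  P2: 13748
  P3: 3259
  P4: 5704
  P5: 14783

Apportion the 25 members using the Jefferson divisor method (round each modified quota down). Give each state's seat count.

P1 6, P2 7, P3 1, P4 3, P5 8

Standard divisor 48781/25 ≈ 1951.24; standard quotas: P1 5.785, P2 7.046, P3 1.670, P4 2.923, P5 7.576.
Rounding down gives 5, 7, 1, 2, 7 = 22 seats, so the divisor must be adjusted.
With modified divisor 1800: modified quotas P1 6.271, P2 7.638, P3 1.811, P4 3.169, P5 8.213.
Rounding down: P1 6, P2 7, P3 1, P4 3, P5 8 (total 25).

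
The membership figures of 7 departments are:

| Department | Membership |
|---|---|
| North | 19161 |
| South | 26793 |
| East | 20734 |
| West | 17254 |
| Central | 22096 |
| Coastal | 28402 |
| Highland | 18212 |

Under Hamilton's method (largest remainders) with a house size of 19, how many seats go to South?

3

Standard divisor: 152652 ÷ 19 ≈ 8034.316.
Standard quotas: North 2.3849, South 3.3348, East 2.5807, West 2.1475, Central 2.7502, Coastal 3.5351, Highland 2.2668.
Lower quotas: North 2, South 3, East 2, West 2, Central 2, Coastal 3, Highland 2 (sum 16, leaving 3 seats).
Remainders in descending order: Central 0.7502, East 0.5807, Coastal 0.5351, North 0.3849, South 0.3348, Highland 0.2668, West 0.1475.
The surplus seats go to Central, East, Coastal.
South receives 3.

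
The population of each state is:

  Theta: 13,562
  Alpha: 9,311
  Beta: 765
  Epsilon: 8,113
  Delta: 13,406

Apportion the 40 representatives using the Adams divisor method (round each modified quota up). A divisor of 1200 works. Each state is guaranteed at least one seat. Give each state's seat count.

Theta: 12, Alpha: 8, Beta: 1, Epsilon: 7, Delta: 12

With modified divisor 1200: modified quotas Theta 11.302, Alpha 7.759, Beta 0.637, Epsilon 6.761, Delta 11.172.
Rounding up: Theta 12, Alpha 8, Beta 1, Epsilon 7, Delta 12 (total 40).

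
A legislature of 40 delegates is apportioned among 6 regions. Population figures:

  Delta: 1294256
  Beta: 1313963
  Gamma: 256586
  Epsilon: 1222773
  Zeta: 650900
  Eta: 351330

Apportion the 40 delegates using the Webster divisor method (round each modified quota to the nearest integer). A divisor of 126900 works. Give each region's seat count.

With modified divisor 126900: modified quotas Delta 10.199, Beta 10.354, Gamma 2.022, Epsilon 9.636, Zeta 5.129, Eta 2.769.
Rounding to the nearest integer: Delta 10, Beta 10, Gamma 2, Epsilon 10, Zeta 5, Eta 3 (total 40).

Delta=10, Beta=10, Gamma=2, Epsilon=10, Zeta=5, Eta=3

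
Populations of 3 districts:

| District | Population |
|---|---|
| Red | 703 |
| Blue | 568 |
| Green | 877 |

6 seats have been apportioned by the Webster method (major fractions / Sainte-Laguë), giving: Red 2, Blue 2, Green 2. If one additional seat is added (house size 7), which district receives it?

Priority for the next seat is population ÷ (current seats + 0.5).
Priorities: Red 281.200, Blue 227.200, Green 350.800.
Highest priority: Green.

Green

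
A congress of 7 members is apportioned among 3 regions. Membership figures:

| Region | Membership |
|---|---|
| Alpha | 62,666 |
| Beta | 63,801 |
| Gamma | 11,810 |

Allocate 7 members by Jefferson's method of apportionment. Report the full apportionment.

Standard divisor 138277/7 ≈ 19753.857; standard quotas: Alpha 3.172, Beta 3.230, Gamma 0.598.
Rounding down gives 3, 3, 0 = 6 seats, so the divisor must be adjusted.
With modified divisor 15800: modified quotas Alpha 3.966, Beta 4.038, Gamma 0.747.
Rounding down: Alpha 3, Beta 4, Gamma 0 (total 7).

Alpha: 3, Beta: 4, Gamma: 0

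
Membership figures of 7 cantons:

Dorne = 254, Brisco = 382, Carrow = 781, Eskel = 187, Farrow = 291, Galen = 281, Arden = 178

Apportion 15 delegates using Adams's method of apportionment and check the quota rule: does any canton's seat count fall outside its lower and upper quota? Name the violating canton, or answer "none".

Standard quotas: Dorne 1.619, Brisco 2.434, Carrow 4.977, Eskel 1.192, Farrow 1.854, Galen 1.791, Arden 1.134.
Adams allocation: Dorne 2, Brisco 2, Carrow 5, Eskel 1, Farrow 2, Galen 2, Arden 1.
Every allocation lies between the lower and upper quota.

none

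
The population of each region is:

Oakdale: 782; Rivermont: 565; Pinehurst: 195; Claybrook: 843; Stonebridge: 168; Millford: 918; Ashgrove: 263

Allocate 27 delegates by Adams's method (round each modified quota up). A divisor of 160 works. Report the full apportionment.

With modified divisor 160: modified quotas Oakdale 4.888, Rivermont 3.531, Pinehurst 1.219, Claybrook 5.269, Stonebridge 1.050, Millford 5.737, Ashgrove 1.644.
Rounding up: Oakdale 5, Rivermont 4, Pinehurst 2, Claybrook 6, Stonebridge 2, Millford 6, Ashgrove 2 (total 27).

Oakdale=5, Rivermont=4, Pinehurst=2, Claybrook=6, Stonebridge=2, Millford=6, Ashgrove=2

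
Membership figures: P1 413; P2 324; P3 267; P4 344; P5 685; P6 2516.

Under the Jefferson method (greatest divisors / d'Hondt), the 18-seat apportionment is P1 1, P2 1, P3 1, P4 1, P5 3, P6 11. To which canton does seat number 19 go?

P6

Priority for the next seat is population ÷ (current seats + 1).
Priorities: P1 206.500, P2 162.000, P3 133.500, P4 172.000, P5 171.250, P6 209.667.
Highest priority: P6.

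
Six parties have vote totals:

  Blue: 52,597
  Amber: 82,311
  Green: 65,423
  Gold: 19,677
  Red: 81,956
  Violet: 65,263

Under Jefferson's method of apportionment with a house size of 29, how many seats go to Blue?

Standard divisor 367227/29 ≈ 12663; standard quotas: Blue 4.154, Amber 6.500, Green 5.166, Gold 1.554, Red 6.472, Violet 5.154.
Rounding down gives 4, 6, 5, 1, 6, 5 = 27 seats, so the divisor must be adjusted.
With modified divisor 11300: modified quotas Blue 4.655, Amber 7.284, Green 5.790, Gold 1.741, Red 7.253, Violet 5.775.
Rounding down: Blue 4, Amber 7, Green 5, Gold 1, Red 7, Violet 5 (total 29).
Blue receives 4.

4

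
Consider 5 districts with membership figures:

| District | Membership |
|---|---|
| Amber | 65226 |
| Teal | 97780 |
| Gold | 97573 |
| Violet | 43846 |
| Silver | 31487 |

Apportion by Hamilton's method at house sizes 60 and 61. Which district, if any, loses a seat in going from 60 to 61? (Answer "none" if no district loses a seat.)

Silver

At 60 seats: Amber 12, Teal 17, Gold 17, Violet 8, Silver 6.
At 61 seats: Amber 12, Teal 18, Gold 18, Violet 8, Silver 5.
Silver drops from 6 to 5.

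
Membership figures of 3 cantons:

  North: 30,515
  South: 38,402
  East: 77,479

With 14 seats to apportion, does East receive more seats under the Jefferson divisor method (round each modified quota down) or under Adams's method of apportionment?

Jefferson

Jefferson: North 3, South 3, East 8.
Adams: North 3, South 4, East 7.
East gets 8 under Jefferson and 7 under Adams.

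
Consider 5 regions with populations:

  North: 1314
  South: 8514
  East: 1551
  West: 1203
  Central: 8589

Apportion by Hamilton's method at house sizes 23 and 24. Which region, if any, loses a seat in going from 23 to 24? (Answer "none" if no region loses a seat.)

At 23 seats: North 2, South 9, East 2, West 1, Central 9.
At 24 seats: North 1, South 10, East 2, West 1, Central 10.
North drops from 2 to 1.

North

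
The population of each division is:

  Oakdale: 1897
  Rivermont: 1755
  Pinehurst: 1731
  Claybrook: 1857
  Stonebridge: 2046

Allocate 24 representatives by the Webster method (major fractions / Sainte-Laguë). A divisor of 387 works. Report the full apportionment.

Oakdale 5, Rivermont 5, Pinehurst 4, Claybrook 5, Stonebridge 5

With modified divisor 387: modified quotas Oakdale 4.902, Rivermont 4.535, Pinehurst 4.473, Claybrook 4.798, Stonebridge 5.287.
Rounding to the nearest integer: Oakdale 5, Rivermont 5, Pinehurst 4, Claybrook 5, Stonebridge 5 (total 24).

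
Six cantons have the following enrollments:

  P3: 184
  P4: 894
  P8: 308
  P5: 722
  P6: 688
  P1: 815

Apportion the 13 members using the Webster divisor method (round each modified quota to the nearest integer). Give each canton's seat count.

Standard divisor 3611/13 ≈ 277.769; standard quotas: P3 0.662, P4 3.218, P8 1.109, P5 2.599, P6 2.477, P1 2.934.
Rounding to the nearest integer gives P3 1, P4 3, P8 1, P5 3, P6 2, P1 3 — total 13, matching the house size, so no adjustment is needed.

P3=1; P4=3; P8=1; P5=3; P6=2; P1=3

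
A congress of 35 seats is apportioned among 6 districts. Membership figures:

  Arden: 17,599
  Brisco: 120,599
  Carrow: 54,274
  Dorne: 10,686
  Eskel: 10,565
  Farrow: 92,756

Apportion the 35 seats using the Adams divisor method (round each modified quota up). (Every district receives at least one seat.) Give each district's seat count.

Standard divisor 306479/35 ≈ 8756.543; standard quotas: Arden 2.010, Brisco 13.772, Carrow 6.198, Dorne 1.220, Eskel 1.207, Farrow 10.593.
Rounding up gives 3, 14, 7, 2, 2, 11 = 39 seats, so the divisor must be adjusted.
With modified divisor 9700: modified quotas Arden 1.814, Brisco 12.433, Carrow 5.595, Dorne 1.102, Eskel 1.089, Farrow 9.562.
Rounding up: Arden 2, Brisco 13, Carrow 6, Dorne 2, Eskel 2, Farrow 10 (total 35).

Arden 2, Brisco 13, Carrow 6, Dorne 2, Eskel 2, Farrow 10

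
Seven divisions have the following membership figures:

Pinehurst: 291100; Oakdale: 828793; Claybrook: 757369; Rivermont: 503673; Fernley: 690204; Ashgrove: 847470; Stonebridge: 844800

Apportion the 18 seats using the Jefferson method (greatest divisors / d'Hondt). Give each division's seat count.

Standard divisor 4763409/18 ≈ 264633.833; standard quotas: Pinehurst 1.100, Oakdale 3.132, Claybrook 2.862, Rivermont 1.903, Fernley 2.608, Ashgrove 3.202, Stonebridge 3.192.
Rounding down gives 1, 3, 2, 1, 2, 3, 3 = 15 seats, so the divisor must be adjusted.
With modified divisor 221000: modified quotas Pinehurst 1.317, Oakdale 3.750, Claybrook 3.427, Rivermont 2.279, Fernley 3.123, Ashgrove 3.835, Stonebridge 3.823.
Rounding down: Pinehurst 1, Oakdale 3, Claybrook 3, Rivermont 2, Fernley 3, Ashgrove 3, Stonebridge 3 (total 18).

Pinehurst 1; Oakdale 3; Claybrook 3; Rivermont 2; Fernley 3; Ashgrove 3; Stonebridge 3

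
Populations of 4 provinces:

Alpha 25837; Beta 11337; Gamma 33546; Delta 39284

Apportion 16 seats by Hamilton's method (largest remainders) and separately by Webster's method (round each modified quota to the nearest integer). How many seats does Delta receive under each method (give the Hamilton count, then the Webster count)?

6 and 5

Hamilton: Alpha 4, Beta 1, Gamma 5, Delta 6.
Webster: Alpha 4, Beta 2, Gamma 5, Delta 5.
Delta gets 6 under Hamilton and 5 under Webster.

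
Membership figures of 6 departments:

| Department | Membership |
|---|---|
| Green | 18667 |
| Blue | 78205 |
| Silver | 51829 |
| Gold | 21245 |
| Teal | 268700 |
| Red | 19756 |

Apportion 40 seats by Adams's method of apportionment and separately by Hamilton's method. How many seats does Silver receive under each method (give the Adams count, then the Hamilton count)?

Adams: Green 2, Blue 7, Silver 5, Gold 2, Teal 22, Red 2.
Hamilton: Green 2, Blue 7, Silver 4, Gold 2, Teal 23, Red 2.
Silver gets 5 under Adams and 4 under Hamilton.

5 and 4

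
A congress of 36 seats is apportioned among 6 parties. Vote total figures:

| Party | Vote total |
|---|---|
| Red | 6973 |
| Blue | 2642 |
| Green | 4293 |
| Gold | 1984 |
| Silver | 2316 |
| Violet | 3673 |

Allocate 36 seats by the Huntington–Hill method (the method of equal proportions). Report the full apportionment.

Red 12, Blue 4, Green 7, Gold 3, Silver 4, Violet 6

With divisor 599: modified quotas Red 11.641, Blue 4.411, Green 7.167, Gold 3.312, Silver 3.866, Violet 6.132.
Geometric-mean thresholds: Red √(11·12)=11.489, Blue √(4·5)=4.472, Green √(7·8)=7.483, Gold √(3·4)=3.464, Silver √(3·4)=3.464, Violet √(6·7)=6.481.
Each quota rounded against its threshold gives Red 12, Blue 4, Green 7, Gold 3, Silver 4, Violet 6 (total 36).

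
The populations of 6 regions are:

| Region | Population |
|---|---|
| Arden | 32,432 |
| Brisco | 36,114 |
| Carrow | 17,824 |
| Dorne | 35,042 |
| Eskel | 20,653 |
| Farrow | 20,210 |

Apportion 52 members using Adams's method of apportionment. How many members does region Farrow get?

Standard divisor 162275/52 ≈ 3120.673; standard quotas: Arden 10.393, Brisco 11.573, Carrow 5.712, Dorne 11.229, Eskel 6.618, Farrow 6.476.
Rounding up gives 11, 12, 6, 12, 7, 7 = 55 seats, so the divisor must be adjusted.
With modified divisor 3300: modified quotas Arden 9.828, Brisco 10.944, Carrow 5.401, Dorne 10.619, Eskel 6.258, Farrow 6.124.
Rounding up: Arden 10, Brisco 11, Carrow 6, Dorne 11, Eskel 7, Farrow 7 (total 52).
Farrow receives 7.

7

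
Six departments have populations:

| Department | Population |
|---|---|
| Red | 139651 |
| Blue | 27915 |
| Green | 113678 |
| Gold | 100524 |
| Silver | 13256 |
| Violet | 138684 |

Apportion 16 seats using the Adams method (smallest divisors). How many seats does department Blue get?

Standard divisor 533708/16 ≈ 33356.75; standard quotas: Red 4.187, Blue 0.837, Green 3.408, Gold 3.014, Silver 0.397, Violet 4.158.
Rounding up gives 5, 1, 4, 4, 1, 5 = 20 seats, so the divisor must be adjusted.
With modified divisor 42100: modified quotas Red 3.317, Blue 0.663, Green 2.700, Gold 2.388, Silver 0.315, Violet 3.294.
Rounding up: Red 4, Blue 1, Green 3, Gold 3, Silver 1, Violet 4 (total 16).
Blue receives 1.

1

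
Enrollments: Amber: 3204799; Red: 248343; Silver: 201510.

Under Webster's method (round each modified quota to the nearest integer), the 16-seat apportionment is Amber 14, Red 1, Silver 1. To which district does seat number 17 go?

Amber

Priority for the next seat is population ÷ (current seats + 0.5).
Priorities: Amber 221020.621, Red 165562.000, Silver 134340.000.
Highest priority: Amber.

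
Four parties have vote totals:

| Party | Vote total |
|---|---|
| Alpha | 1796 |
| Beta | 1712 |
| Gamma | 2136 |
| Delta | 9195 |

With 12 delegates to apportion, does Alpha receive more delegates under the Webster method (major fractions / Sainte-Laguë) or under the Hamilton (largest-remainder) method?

Webster: Alpha 1, Beta 1, Gamma 2, Delta 8.
Hamilton: Alpha 2, Beta 1, Gamma 2, Delta 7.
Alpha gets 1 under Webster and 2 under Hamilton.

Hamilton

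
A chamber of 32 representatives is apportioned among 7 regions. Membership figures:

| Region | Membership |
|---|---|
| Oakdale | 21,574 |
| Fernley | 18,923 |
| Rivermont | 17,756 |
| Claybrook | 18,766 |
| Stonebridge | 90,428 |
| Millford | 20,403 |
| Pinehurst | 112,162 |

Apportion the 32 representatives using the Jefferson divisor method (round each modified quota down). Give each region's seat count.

Standard divisor 300012/32 ≈ 9375.375; standard quotas: Oakdale 2.301, Fernley 2.018, Rivermont 1.894, Claybrook 2.002, Stonebridge 9.645, Millford 2.176, Pinehurst 11.963.
Rounding down gives 2, 2, 1, 2, 9, 2, 11 = 29 seats, so the divisor must be adjusted.
With modified divisor 8750: modified quotas Oakdale 2.466, Fernley 2.163, Rivermont 2.029, Claybrook 2.145, Stonebridge 10.335, Millford 2.332, Pinehurst 12.819.
Rounding down: Oakdale 2, Fernley 2, Rivermont 2, Claybrook 2, Stonebridge 10, Millford 2, Pinehurst 12 (total 32).

Oakdale 2, Fernley 2, Rivermont 2, Claybrook 2, Stonebridge 10, Millford 2, Pinehurst 12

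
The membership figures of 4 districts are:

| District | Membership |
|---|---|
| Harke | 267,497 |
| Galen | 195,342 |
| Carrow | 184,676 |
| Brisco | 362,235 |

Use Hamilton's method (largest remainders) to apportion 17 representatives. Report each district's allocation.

Harke 5, Galen 3, Carrow 3, Brisco 6

Total 1009750; standard divisor 1009750/17 ≈ 59397.059.
Standard quotas: Harke 4.5035, Galen 3.2887, Carrow 3.1092, Brisco 6.0985.
Lower quotas: Harke 4, Galen 3, Carrow 3, Brisco 6 (sum 16, leaving 1 seat).
Remainders in descending order: Harke 0.5035, Galen 0.2887, Carrow 0.1092, Brisco 0.0985.
Largest remainder: Harke receives the extra seat.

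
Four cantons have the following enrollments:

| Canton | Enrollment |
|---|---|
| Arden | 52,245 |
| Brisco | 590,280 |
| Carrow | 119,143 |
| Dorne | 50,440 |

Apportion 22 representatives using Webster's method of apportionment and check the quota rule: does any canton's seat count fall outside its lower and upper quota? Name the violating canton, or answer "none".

Brisco

Standard quotas: Arden 1.415, Brisco 15.991, Carrow 3.228, Dorne 1.366.
Webster allocation: Arden 1, Brisco 17, Carrow 3, Dorne 1.
Brisco has quota 15.991 (lower 15, upper 16) but receives 17 — outside the quota interval.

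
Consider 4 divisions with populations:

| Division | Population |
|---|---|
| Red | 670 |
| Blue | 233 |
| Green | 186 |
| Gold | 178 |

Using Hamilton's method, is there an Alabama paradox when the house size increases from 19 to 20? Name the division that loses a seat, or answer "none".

At 19 seats: Red 10, Blue 3, Green 3, Gold 3.
At 20 seats: Red 10, Blue 4, Green 3, Gold 3.
No division's allocation decreased.

none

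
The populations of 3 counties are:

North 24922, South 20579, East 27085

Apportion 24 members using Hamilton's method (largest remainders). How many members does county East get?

9

Standard divisor: 72586 ÷ 24 ≈ 3024.417.
Standard quotas: North 8.2403, South 6.8043, East 8.9554.
Lower quotas: North 8, South 6, East 8 (sum 22, leaving 2 seats).
Remainders in descending order: East 0.9554, South 0.8043, North 0.2403.
Largest remainders: East, South receive the extra seats.
East receives 9.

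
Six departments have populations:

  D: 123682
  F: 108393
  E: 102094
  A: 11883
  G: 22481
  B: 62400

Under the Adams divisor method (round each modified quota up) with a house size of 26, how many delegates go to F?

Standard divisor 430933/26 ≈ 16574.346; standard quotas: D 7.462, F 6.540, E 6.160, A 0.717, G 1.356, B 3.765.
Rounding up gives 8, 7, 7, 1, 2, 4 = 29 seats, so the divisor must be adjusted.
With modified divisor 19200: modified quotas D 6.442, F 5.645, E 5.317, A 0.619, G 1.171, B 3.250.
Rounding up: D 7, F 6, E 6, A 1, G 2, B 4 (total 26).
F receives 6.

6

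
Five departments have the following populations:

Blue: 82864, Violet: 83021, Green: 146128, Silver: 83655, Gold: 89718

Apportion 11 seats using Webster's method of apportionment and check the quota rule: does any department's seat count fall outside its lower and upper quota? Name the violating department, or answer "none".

none

Standard quotas: Blue 1.878, Violet 1.881, Green 3.312, Silver 1.896, Gold 2.033.
Webster allocation: Blue 2, Violet 2, Green 3, Silver 2, Gold 2.
Every allocation lies between the lower and upper quota.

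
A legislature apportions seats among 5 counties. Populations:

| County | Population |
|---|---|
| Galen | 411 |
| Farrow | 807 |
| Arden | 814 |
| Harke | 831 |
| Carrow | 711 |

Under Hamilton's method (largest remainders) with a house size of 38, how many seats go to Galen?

Standard divisor: 3574 ÷ 38 ≈ 94.053.
Standard quotas: Galen 4.370, Farrow 8.580, Arden 8.655, Harke 8.835, Carrow 7.560.
Lower quotas: Galen 4, Farrow 8, Arden 8, Harke 8, Carrow 7 (sum 35, leaving 3 seats).
Remainders in descending order: Harke 0.835, Arden 0.655, Farrow 0.580, Carrow 0.560, Galen 0.370.
The surplus seats go to Harke, Arden, Farrow.
Galen receives 4.

4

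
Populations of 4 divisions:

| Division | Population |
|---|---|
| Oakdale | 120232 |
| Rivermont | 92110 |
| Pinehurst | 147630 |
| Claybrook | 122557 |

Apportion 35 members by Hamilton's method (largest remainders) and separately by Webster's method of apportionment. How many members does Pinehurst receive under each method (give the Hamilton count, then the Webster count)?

Hamilton: Oakdale 9, Rivermont 6, Pinehurst 11, Claybrook 9.
Webster: Oakdale 9, Rivermont 7, Pinehurst 10, Claybrook 9.
Pinehurst gets 11 under Hamilton and 10 under Webster.

11 and 10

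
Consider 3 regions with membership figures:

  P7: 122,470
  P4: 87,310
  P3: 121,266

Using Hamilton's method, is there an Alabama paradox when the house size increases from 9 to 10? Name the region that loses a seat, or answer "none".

At 9 seats: P7 3, P4 3, P3 3.
At 10 seats: P7 4, P4 2, P3 4.
P4 drops from 3 to 2.

P4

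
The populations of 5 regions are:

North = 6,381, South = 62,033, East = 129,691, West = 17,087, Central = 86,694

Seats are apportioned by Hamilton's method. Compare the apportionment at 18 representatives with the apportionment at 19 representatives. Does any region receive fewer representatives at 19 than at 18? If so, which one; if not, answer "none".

none

At 18 seats: North 0, South 4, East 8, West 1, Central 5.
At 19 seats: North 0, South 4, East 8, West 1, Central 6.
No region's allocation decreased.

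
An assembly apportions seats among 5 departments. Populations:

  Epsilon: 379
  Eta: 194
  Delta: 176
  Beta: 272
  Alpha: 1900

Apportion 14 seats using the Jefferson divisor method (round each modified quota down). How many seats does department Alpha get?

10

Standard divisor 2921/14 ≈ 208.643; standard quotas: Epsilon 1.817, Eta 0.930, Delta 0.844, Beta 1.304, Alpha 9.106.
Rounding down gives 1, 0, 0, 1, 9 = 11 seats, so the divisor must be adjusted.
With modified divisor 180: modified quotas Epsilon 2.106, Eta 1.078, Delta 0.978, Beta 1.511, Alpha 10.556.
Rounding down: Epsilon 2, Eta 1, Delta 0, Beta 1, Alpha 10 (total 14).
Alpha receives 10.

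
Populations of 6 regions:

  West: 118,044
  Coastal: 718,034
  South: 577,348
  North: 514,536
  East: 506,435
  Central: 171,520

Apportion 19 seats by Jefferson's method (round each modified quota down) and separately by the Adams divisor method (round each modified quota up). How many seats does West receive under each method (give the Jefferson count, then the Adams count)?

0 and 1

Jefferson: West 0, Coastal 6, South 4, North 4, East 4, Central 1.
Adams: West 1, Coastal 5, South 4, North 4, East 3, Central 2.
West gets 0 under Jefferson and 1 under Adams.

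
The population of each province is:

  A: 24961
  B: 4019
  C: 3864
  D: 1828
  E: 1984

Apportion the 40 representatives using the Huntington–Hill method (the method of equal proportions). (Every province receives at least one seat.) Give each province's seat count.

A=28; B=4; C=4; D=2; E=2

With divisor 903: modified quotas A 27.642, B 4.451, C 4.279, D 2.024, E 2.197.
Geometric-mean thresholds: A √(27·28)=27.495, B √(4·5)=4.472, C √(4·5)=4.472, D √(2·3)=2.449, E √(2·3)=2.449.
Each quota rounded against its threshold gives A 28, B 4, C 4, D 2, E 2 (total 40).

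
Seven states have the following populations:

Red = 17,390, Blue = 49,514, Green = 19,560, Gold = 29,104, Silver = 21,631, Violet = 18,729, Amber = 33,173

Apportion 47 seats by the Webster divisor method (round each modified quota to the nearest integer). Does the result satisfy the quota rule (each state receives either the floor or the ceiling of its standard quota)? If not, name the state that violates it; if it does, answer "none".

Standard quotas: Red 4.322, Blue 12.306, Green 4.862, Gold 7.234, Silver 5.376, Violet 4.655, Amber 8.245.
Webster allocation: Red 4, Blue 13, Green 5, Gold 7, Silver 5, Violet 5, Amber 8.
Every allocation lies between the lower and upper quota.

none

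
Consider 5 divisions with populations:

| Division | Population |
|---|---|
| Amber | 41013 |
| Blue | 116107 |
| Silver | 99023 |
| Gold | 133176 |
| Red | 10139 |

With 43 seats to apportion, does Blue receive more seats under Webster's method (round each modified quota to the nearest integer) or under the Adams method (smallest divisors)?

Webster: Amber 4, Blue 13, Silver 11, Gold 14, Red 1.
Adams: Amber 5, Blue 12, Silver 10, Gold 14, Red 2.
Blue gets 13 under Webster and 12 under Adams.

Webster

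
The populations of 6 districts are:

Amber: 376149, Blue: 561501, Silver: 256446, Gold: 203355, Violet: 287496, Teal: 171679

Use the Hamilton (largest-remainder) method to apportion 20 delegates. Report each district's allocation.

Total 1856626; standard divisor 1856626/20 ≈ 92831.3.
Standard quotas: Amber 4.0520, Blue 6.0486, Silver 2.7625, Gold 2.1906, Violet 3.0970, Teal 1.8494.
Lower quotas: Amber 4, Blue 6, Silver 2, Gold 2, Violet 3, Teal 1 (sum 18, leaving 2 seats).
Remainders in descending order: Teal 0.8494, Silver 0.7625, Gold 0.1906, Violet 0.0970, Amber 0.0520, Blue 0.0486.
Largest remainders: Teal, Silver receive the extra seats.

Amber 4, Blue 6, Silver 3, Gold 2, Violet 3, Teal 2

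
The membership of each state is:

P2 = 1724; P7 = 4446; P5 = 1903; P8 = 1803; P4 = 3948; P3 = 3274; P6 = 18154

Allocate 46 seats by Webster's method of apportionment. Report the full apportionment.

P2 2, P7 6, P5 3, P8 2, P4 5, P3 4, P6 24

Standard divisor 35252/46 ≈ 766.348; standard quotas: P2 2.250, P7 5.802, P5 2.483, P8 2.353, P4 5.152, P3 4.272, P6 23.689.
Rounding to the nearest integer gives 2, 6, 2, 2, 5, 4, 24 = 45 seats, so the divisor must be adjusted.
With modified divisor 750: modified quotas P2 2.299, P7 5.928, P5 2.537, P8 2.404, P4 5.264, P3 4.365, P6 24.205.
Rounding to the nearest integer: P2 2, P7 6, P5 3, P8 2, P4 5, P3 4, P6 24 (total 46).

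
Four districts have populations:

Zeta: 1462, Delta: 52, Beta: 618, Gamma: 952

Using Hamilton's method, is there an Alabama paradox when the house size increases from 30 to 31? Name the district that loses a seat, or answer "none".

Delta

At 30 seats: Zeta 14, Delta 1, Beta 6, Gamma 9.
At 31 seats: Zeta 15, Delta 0, Beta 6, Gamma 10.
Delta drops from 1 to 0.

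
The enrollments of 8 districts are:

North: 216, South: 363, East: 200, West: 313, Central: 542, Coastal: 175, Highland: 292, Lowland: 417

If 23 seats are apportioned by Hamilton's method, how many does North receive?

Total 2518; standard divisor 2518/23 ≈ 109.478.
Standard quotas: North 1.973, South 3.316, East 1.827, West 2.859, Central 4.951, Coastal 1.598, Highland 2.667, Lowland 3.809.
Lower quotas: North 1, South 3, East 1, West 2, Central 4, Coastal 1, Highland 2, Lowland 3 (sum 17, leaving 6 seats).
Remainders in descending order: North 0.973, Central 0.951, West 0.859, East 0.827, Lowland 0.809, Highland 0.667, Coastal 0.598, South 0.316.
The surplus seats go to North, Central, West, East, Lowland, Highland.
North receives 2.

2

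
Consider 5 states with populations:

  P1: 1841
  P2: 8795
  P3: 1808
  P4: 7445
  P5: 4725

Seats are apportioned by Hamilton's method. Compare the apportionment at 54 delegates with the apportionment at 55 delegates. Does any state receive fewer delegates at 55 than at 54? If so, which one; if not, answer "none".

P5

At 54 seats: P1 4, P2 19, P3 4, P4 16, P5 11.
At 55 seats: P1 4, P2 20, P3 4, P4 17, P5 10.
P5 drops from 11 to 10.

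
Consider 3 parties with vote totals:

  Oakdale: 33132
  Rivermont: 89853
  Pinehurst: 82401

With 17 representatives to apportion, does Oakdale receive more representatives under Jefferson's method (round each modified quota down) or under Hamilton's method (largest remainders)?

Jefferson: Oakdale 2, Rivermont 8, Pinehurst 7.
Hamilton: Oakdale 3, Rivermont 7, Pinehurst 7.
Oakdale gets 2 under Jefferson and 3 under Hamilton.

Hamilton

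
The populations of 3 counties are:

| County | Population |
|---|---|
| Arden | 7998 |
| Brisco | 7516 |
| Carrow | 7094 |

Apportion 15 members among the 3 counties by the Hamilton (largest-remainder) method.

Standard divisor: 22608 ÷ 15 ≈ 1507.2.
Standard quotas: Arden 5.3065, Brisco 4.9867, Carrow 4.7067.
Lower quotas: Arden 5, Brisco 4, Carrow 4 (sum 13, leaving 2 seats).
Remainders in descending order: Brisco 0.9867, Carrow 0.7067, Arden 0.3065.
Largest remainders: Brisco, Carrow receive the extra seats.

Arden 5, Brisco 5, Carrow 5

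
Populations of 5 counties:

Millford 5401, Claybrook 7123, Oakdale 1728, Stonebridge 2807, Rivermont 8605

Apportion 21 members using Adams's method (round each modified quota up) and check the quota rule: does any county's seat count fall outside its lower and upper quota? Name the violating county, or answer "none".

Standard quotas: Millford 4.419, Claybrook 5.829, Oakdale 1.414, Stonebridge 2.297, Rivermont 7.041.
Adams allocation: Millford 4, Claybrook 6, Oakdale 2, Stonebridge 2, Rivermont 7.
Every allocation lies between the lower and upper quota.

none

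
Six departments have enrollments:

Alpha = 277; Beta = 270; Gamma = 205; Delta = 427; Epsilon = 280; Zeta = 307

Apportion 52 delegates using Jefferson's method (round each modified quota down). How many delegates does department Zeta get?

Standard divisor 1766/52 ≈ 33.962; standard quotas: Alpha 8.156, Beta 7.950, Gamma 6.036, Delta 12.573, Epsilon 8.245, Zeta 9.040.
Rounding down gives 8, 7, 6, 12, 8, 9 = 50 seats, so the divisor must be adjusted.
With modified divisor 32: modified quotas Alpha 8.656, Beta 8.438, Gamma 6.406, Delta 13.344, Epsilon 8.750, Zeta 9.594.
Rounding down: Alpha 8, Beta 8, Gamma 6, Delta 13, Epsilon 8, Zeta 9 (total 52).
Zeta receives 9.

9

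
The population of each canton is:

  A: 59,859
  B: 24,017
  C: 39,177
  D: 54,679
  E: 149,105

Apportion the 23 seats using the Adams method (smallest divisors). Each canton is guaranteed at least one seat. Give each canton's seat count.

Standard divisor 326837/23 ≈ 14210.304; standard quotas: A 4.212, B 1.690, C 2.757, D 3.848, E 10.493.
Rounding up gives 5, 2, 3, 4, 11 = 25 seats, so the divisor must be adjusted.
With modified divisor 15800: modified quotas A 3.789, B 1.520, C 2.480, D 3.461, E 9.437.
Rounding up: A 4, B 2, C 3, D 4, E 10 (total 23).

A 4, B 2, C 3, D 4, E 10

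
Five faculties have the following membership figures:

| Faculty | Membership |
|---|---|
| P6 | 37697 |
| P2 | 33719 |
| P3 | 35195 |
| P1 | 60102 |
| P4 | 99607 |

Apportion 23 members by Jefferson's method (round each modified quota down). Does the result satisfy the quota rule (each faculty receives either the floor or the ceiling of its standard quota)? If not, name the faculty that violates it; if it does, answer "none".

none

Standard quotas: P6 3.256, P2 2.912, P3 3.040, P1 5.191, P4 8.602.
Jefferson allocation: P6 3, P2 3, P3 3, P1 5, P4 9.
Every allocation lies between the lower and upper quota.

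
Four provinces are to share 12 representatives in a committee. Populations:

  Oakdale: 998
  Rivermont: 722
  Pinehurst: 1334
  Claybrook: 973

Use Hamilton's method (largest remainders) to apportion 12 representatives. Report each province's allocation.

Oakdale 3, Rivermont 2, Pinehurst 4, Claybrook 3

The standard divisor is 4027/12 ≈ 335.583.
Standard quotas: Oakdale 2.974, Rivermont 2.151, Pinehurst 3.975, Claybrook 2.899.
Lower quotas: Oakdale 2, Rivermont 2, Pinehurst 3, Claybrook 2 (sum 9, leaving 3 seats).
Remainders in descending order: Pinehurst 0.975, Oakdale 0.974, Claybrook 0.899, Rivermont 0.151.
The surplus seats go to Pinehurst, Oakdale, Claybrook.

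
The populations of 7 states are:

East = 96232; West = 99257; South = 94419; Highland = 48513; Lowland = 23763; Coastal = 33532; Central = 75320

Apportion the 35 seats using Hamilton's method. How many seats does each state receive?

Standard divisor: 471036 ÷ 35 ≈ 13458.171.
Standard quotas: East 7.1505, West 7.3752, South 7.0157, Highland 3.6047, Lowland 1.7657, Coastal 2.4916, Central 5.5966.
Lower quotas: East 7, West 7, South 7, Highland 3, Lowland 1, Coastal 2, Central 5 (sum 32, leaving 3 seats).
Remainders in descending order: Lowland 0.7657, Highland 0.6047, Central 0.5966, Coastal 0.4916, West 0.3752, East 0.1505, South 0.0157.
The surplus seats go to Lowland, Highland, Central.

East=7; West=7; South=7; Highland=4; Lowland=2; Coastal=2; Central=6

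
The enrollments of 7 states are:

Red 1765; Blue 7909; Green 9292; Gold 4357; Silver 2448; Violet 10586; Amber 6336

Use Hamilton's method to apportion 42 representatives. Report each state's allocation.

Red 2, Blue 8, Green 9, Gold 4, Silver 2, Violet 11, Amber 6

Total 42693; standard divisor 42693/42 ≈ 1016.5.
Standard quotas: Red 1.7364, Blue 7.7806, Green 9.1412, Gold 4.2863, Silver 2.4083, Violet 10.4142, Amber 6.2332.
Lower quotas: Red 1, Blue 7, Green 9, Gold 4, Silver 2, Violet 10, Amber 6 (sum 39, leaving 3 seats).
Remainders in descending order: Blue 0.7806, Red 0.7364, Violet 0.4142, Silver 0.4083, Gold 0.2863, Amber 0.2332, Green 0.1412.
The surplus seats go to Blue, Red, Violet.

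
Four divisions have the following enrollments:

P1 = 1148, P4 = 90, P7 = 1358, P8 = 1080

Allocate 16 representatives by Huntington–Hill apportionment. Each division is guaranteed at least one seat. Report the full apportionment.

P1 5, P4 1, P7 6, P8 4

With divisor 245: modified quotas P1 4.686, P4 0.367, P7 5.543, P8 4.408.
Geometric-mean thresholds: P1 √(4·5)=4.472, P4 (min 1), P7 √(5·6)=5.477, P8 √(4·5)=4.472.
Each quota rounded against its threshold gives P1 5, P4 1, P7 6, P8 4 (total 16).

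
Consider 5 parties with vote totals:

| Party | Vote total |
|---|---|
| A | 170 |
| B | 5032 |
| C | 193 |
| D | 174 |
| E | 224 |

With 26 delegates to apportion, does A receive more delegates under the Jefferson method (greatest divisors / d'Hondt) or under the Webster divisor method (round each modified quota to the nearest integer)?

Webster

Jefferson: A 0, B 25, C 0, D 0, E 1.
Webster: A 1, B 22, C 1, D 1, E 1.
A gets 0 under Jefferson and 1 under Webster.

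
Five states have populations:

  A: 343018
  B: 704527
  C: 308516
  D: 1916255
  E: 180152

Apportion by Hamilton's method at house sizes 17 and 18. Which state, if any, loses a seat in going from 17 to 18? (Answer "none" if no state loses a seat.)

At 17 seats: A 2, B 3, C 2, D 9, E 1.
At 18 seats: A 2, B 4, C 1, D 10, E 1.
C drops from 2 to 1.

C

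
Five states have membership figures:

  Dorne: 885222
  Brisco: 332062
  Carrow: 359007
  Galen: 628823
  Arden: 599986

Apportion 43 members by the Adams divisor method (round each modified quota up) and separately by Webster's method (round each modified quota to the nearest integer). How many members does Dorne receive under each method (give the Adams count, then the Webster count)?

Adams: Dorne 13, Brisco 5, Carrow 6, Galen 10, Arden 9.
Webster: Dorne 14, Brisco 5, Carrow 5, Galen 10, Arden 9.
Dorne gets 13 under Adams and 14 under Webster.

13 and 14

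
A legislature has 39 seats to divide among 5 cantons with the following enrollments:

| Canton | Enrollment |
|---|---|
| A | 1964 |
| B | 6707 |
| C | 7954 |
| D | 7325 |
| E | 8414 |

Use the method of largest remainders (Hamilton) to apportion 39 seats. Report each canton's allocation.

A 2, B 8, C 10, D 9, E 10

Standard divisor: 32364 ÷ 39 ≈ 829.846.
Standard quotas: A 2.3667, B 8.0822, C 9.5849, D 8.8269, E 10.1392.
Lower quotas: A 2, B 8, C 9, D 8, E 10 (sum 37, leaving 2 seats).
Remainders in descending order: D 0.8269, C 0.5849, A 0.3667, E 0.1392, B 0.0822.
Largest remainders: D, C receive the extra seats.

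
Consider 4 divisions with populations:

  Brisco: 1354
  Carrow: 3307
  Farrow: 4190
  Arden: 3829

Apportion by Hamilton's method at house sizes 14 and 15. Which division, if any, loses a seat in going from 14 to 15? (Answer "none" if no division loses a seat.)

none

At 14 seats: Brisco 1, Carrow 4, Farrow 5, Arden 4.
At 15 seats: Brisco 2, Carrow 4, Farrow 5, Arden 4.
No division's allocation decreased.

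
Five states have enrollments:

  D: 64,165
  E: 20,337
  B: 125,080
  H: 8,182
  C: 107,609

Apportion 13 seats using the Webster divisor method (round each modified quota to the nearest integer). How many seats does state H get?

0

Standard divisor 325373/13 ≈ 25028.692; standard quotas: D 2.564, E 0.813, B 4.997, H 0.327, C 4.299.
Rounding to the nearest integer gives D 3, E 1, B 5, H 0, C 4 — total 13, matching the house size, so no adjustment is needed.
H receives 0.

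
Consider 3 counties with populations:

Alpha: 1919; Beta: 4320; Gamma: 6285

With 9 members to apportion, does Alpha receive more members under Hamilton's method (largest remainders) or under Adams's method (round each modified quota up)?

Adams

Hamilton: Alpha 1, Beta 3, Gamma 5.
Adams: Alpha 2, Beta 3, Gamma 4.
Alpha gets 1 under Hamilton and 2 under Adams.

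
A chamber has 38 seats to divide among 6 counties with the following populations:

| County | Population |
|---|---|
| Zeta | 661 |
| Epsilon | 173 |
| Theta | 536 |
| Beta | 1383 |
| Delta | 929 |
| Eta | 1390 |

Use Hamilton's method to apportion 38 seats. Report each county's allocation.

Zeta: 5, Epsilon: 1, Theta: 4, Beta: 10, Delta: 7, Eta: 11

Total 5072; standard divisor 5072/38 ≈ 133.474.
Standard quotas: Zeta 4.952, Epsilon 1.296, Theta 4.016, Beta 10.362, Delta 6.960, Eta 10.414.
Lower quotas: Zeta 4, Epsilon 1, Theta 4, Beta 10, Delta 6, Eta 10 (sum 35, leaving 3 seats).
Remainders in descending order: Delta 0.960, Zeta 0.952, Eta 0.414, Beta 0.362, Epsilon 0.296, Theta 0.016.
Largest remainders: Delta, Zeta, Eta receive the extra seats.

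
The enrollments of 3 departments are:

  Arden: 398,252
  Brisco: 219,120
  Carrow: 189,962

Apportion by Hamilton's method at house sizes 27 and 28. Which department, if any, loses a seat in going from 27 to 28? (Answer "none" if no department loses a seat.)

At 27 seats: Arden 13, Brisco 7, Carrow 7.
At 28 seats: Arden 14, Brisco 8, Carrow 6.
Carrow drops from 7 to 6.

Carrow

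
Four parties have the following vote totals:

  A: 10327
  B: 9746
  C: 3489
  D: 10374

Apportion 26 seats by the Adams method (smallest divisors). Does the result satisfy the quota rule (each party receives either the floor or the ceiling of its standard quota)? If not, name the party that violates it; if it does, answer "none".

none

Standard quotas: A 7.912, B 7.467, C 2.673, D 7.948.
Adams allocation: A 8, B 7, C 3, D 8.
Every allocation lies between the lower and upper quota.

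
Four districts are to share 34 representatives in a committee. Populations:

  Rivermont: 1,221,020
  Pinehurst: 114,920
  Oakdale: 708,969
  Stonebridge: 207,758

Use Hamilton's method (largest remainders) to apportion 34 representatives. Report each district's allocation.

Standard divisor: 2252667 ÷ 34 ≈ 66254.912.
Standard quotas: Rivermont 18.4291, Pinehurst 1.7345, Oakdale 10.7006, Stonebridge 3.1357.
Lower quotas: Rivermont 18, Pinehurst 1, Oakdale 10, Stonebridge 3 (sum 32, leaving 2 seats).
Remainders in descending order: Pinehurst 0.7345, Oakdale 0.7006, Rivermont 0.4291, Stonebridge 0.1357.
Largest remainders: Pinehurst, Oakdale receive the extra seats.

Rivermont 18; Pinehurst 2; Oakdale 11; Stonebridge 3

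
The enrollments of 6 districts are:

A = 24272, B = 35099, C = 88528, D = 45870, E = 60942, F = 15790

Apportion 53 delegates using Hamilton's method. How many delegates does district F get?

The standard divisor is 270501/53 ≈ 5103.792.
Standard quotas: A 4.7557, B 6.8770, C 17.3455, D 8.9874, E 11.9405, F 3.0938.
Lower quotas: A 4, B 6, C 17, D 8, E 11, F 3 (sum 49, leaving 4 seats).
Remainders in descending order: D 0.9874, E 0.9405, B 0.8770, A 0.7557, C 0.3455, F 0.0938.
The surplus seats go to D, E, B, A.
F receives 3.

3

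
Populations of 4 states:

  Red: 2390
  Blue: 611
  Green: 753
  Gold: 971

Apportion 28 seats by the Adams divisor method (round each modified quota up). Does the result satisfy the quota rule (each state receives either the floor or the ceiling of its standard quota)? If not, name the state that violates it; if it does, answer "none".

Red

Standard quotas: Red 14.163, Blue 3.621, Green 4.462, Gold 5.754.
Adams allocation: Red 13, Blue 4, Green 5, Gold 6.
Red has quota 14.163 (lower 14, upper 15) but receives 13 — outside the quota interval.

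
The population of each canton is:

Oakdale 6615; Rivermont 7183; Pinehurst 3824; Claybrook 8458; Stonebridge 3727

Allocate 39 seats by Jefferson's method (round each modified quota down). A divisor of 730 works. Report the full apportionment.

With modified divisor 730: modified quotas Oakdale 9.062, Rivermont 9.840, Pinehurst 5.238, Claybrook 11.586, Stonebridge 5.105.
Rounding down: Oakdale 9, Rivermont 9, Pinehurst 5, Claybrook 11, Stonebridge 5 (total 39).

Oakdale 9, Rivermont 9, Pinehurst 5, Claybrook 11, Stonebridge 5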